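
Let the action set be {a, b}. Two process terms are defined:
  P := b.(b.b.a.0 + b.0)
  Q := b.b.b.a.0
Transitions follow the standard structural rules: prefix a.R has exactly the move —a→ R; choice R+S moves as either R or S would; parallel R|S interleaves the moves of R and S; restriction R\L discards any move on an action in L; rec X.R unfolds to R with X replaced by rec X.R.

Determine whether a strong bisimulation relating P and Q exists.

Reachable graph of P (5 states):
  s0 = b.(b.b.a.0 + b.0) has moves --b--▸ s1
  s1 = b.b.a.0 + b.0 has moves --b--▸ s2, --b--▸ s3
  s2 = 0 has moves stopped
  s3 = b.a.0 has moves --b--▸ s4
  s4 = a.0 has moves --a--▸ s2
Reachable graph of Q (5 states):
  t0 = b.b.b.a.0 has moves --b--▸ t1
  t1 = b.b.a.0 has moves --b--▸ t2
  t2 = b.a.0 has moves --b--▸ t3
  t3 = a.0 has moves --a--▸ t4
  t4 = 0 has moves stopped
Partition-refinement fixed point:
  B0 = {s0}
  B1 = {s1}
  B2 = {s3, t2}
  B3 = {s4, t3}
  B4 = {s2, t4}
  B5 = {t0}
  B6 = {t1}
s0 ∈ B0, t0 ∈ B5 → different blocks

NO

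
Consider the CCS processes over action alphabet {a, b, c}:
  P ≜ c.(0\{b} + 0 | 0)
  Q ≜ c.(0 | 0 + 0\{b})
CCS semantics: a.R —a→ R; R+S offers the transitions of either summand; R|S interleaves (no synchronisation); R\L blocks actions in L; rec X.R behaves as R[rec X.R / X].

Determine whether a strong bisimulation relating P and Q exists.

bisimilar

LTS(P): 2 reachable states
  u0 = c.(0\{b} + 0 | 0) ⊢ =c=> u1
  u1 = 0\{b} + 0 | 0 ⊢ deadlocked
LTS(Q): 2 reachable states
  v0 = c.(0 | 0 + 0\{b}) ⊢ =c=> v1
  v1 = 0 | 0 + 0\{b} ⊢ deadlocked
Bisimilarity quotient blocks:
  B0 = {u0, v0}
  B1 = {u1, v1}
u0 ∈ B0, v0 ∈ B0 → same block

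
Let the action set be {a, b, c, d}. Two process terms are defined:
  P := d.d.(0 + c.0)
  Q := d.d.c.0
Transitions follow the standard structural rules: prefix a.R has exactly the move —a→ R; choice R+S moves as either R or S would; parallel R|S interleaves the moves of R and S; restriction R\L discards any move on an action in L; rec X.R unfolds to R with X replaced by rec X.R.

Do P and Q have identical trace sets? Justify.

P's transition system — 4 states:
  u0 = d.d.(0 + c.0) :: -d-> u1
  u1 = d.(0 + c.0) :: -d-> u2
  u2 = 0 + c.0 :: -c-> u3
  u3 = 0 :: (no moves)
Q's transition system — 4 states:
  v0 = d.d.c.0 :: -d-> v1
  v1 = d.c.0 :: -d-> v2
  v2 = c.0 :: -c-> v3
  v3 = 0 :: (no moves)
Bisimilarity quotient blocks:
  B0 = {u0, v0}
  B1 = {u1, v1}
  B2 = {u2, v2}
  B3 = {u3, v3}
u0 ∈ B0, v0 ∈ B0 → same block
Bisimilar ⇒ trace-equivalent.

trace-equivalent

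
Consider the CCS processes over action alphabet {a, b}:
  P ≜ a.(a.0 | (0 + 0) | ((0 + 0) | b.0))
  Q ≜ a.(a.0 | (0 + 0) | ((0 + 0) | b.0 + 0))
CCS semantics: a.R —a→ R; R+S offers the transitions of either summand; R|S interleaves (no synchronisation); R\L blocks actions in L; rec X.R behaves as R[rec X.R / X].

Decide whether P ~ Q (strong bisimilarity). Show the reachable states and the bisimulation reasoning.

P ~ Q

P's transition system — 5 states:
  p0 = a.(a.0 | (0 + 0) | ((0 + 0) | b.0)) → —a→ p1
  p1 = a.0 | (0 + 0) | ((0 + 0) | b.0) → —a→ p2, —b→ p3
  p2 = 0 | (0 + 0) | ((0 + 0) | b.0) → —b→ p4
  p3 = a.0 | (0 + 0) | ((0 + 0) | 0) → —a→ p4
  p4 = 0 | (0 + 0) | ((0 + 0) | 0) → deadlocked
Q's transition system — 5 states:
  q0 = a.(a.0 | (0 + 0) | ((0 + 0) | b.0 + 0)) → —a→ q1
  q1 = a.0 | (0 + 0) | ((0 + 0) | b.0 + 0) → —a→ q2, —b→ q3
  q2 = 0 | (0 + 0) | ((0 + 0) | b.0 + 0) → —b→ q4
  q3 = a.0 | (0 + 0) | ((0 + 0) | 0) → —a→ q4
  q4 = 0 | (0 + 0) | ((0 + 0) | 0) → deadlocked
Partition-refinement fixed point:
  B0 = {p0, q0}
  B1 = {p1, q1}
  B2 = {p2, q2}
  B3 = {p4, q4}
  B4 = {p3, q3}
p0 ∈ B0, q0 ∈ B0 → same block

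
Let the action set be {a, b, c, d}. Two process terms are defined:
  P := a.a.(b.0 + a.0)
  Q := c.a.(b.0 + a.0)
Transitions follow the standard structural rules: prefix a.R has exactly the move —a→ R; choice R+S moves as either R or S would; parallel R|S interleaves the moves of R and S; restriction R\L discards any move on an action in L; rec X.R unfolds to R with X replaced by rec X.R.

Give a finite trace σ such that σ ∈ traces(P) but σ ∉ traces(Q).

LTS(P): 4 reachable states
  u0 = a.a.(b.0 + a.0) :: --a--▸ u1
  u1 = a.(b.0 + a.0) :: --a--▸ u2
  u2 = b.0 + a.0 :: --a--▸ u3, --b--▸ u3
  u3 = 0 :: stopped
LTS(Q): 4 reachable states
  v0 = c.a.(b.0 + a.0) :: --c--▸ v1
  v1 = a.(b.0 + a.0) :: --a--▸ v2
  v2 = b.0 + a.0 :: --a--▸ v3, --b--▸ v3
  v3 = 0 :: stopped
Run σ = ⟨a⟩ on P: start {u0}
  step 1 (a): {u1}
  P completes σ.
Run σ = ⟨a⟩ on Q: start {v0}
  step 1 (a): ∅  — Q cannot continue

a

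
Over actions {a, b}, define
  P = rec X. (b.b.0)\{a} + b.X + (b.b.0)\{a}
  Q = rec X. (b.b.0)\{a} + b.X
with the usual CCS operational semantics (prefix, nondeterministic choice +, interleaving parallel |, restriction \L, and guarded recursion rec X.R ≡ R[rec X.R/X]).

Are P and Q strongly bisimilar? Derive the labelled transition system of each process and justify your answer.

P's transition system — 3 states:
  m0 = rec X. (b.b.0)\{a} + b.X + (b.b.0)\{a} → =b=> m0, =b=> m1
  m1 = (b.0)\{a} → =b=> m2
  m2 = 0\{a} → (no moves)
Q's transition system — 3 states:
  n0 = rec X. (b.b.0)\{a} + b.X → =b=> n0, =b=> n1
  n1 = (b.0)\{a} → =b=> n2
  n2 = 0\{a} → (no moves)
Partition-refinement fixed point:
  B0 = {m0, n0}
  B1 = {m1, n1}
  B2 = {m2, n2}
m0 ∈ B0, n0 ∈ B0 → same block

bisimilar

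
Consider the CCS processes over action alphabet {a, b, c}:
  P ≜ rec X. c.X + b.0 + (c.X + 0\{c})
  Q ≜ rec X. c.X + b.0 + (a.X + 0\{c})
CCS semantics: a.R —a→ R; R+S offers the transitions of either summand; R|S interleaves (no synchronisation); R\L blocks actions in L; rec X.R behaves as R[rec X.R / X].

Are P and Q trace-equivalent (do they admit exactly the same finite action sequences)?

P's transition system — 2 states:
  p0 = rec X. c.X + b.0 + (c.X + 0\{c}) → --b--▸ p1, --c--▸ p0
  p1 = 0 → (no moves)
Q's transition system — 2 states:
  q0 = rec X. c.X + b.0 + (a.X + 0\{c}) → --a--▸ q0, --b--▸ q1, --c--▸ q0
  q1 = 0 → (no moves)
Trace ⟨a⟩ through Q, begin at {q0}:
  step 1 (a): {q0}
  Q completes σ.
Trace ⟨a⟩ through P, begin at {p0}:
  step 1 (a): ∅  — P cannot continue

traces(P) ≠ traces(Q) — witness ⟨a⟩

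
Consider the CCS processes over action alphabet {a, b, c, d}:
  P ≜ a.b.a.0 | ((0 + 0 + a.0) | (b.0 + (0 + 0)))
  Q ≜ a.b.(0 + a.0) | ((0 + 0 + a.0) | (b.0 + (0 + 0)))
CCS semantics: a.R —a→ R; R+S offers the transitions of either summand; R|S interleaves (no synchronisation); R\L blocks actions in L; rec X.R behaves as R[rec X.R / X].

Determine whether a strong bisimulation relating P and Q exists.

P ~ Q

LTS(P): 16 reachable states
  s0 = a.b.a.0 | ((0 + 0 + a.0) | (b.0 + (0 + 0))) → =a=> s1, =a=> s2, =b=> s3
  s1 = a.b.a.0 | (0 | (b.0 + (0 + 0))) → =a=> s4, =b=> s5
  s2 = b.a.0 | ((0 + 0 + a.0) | (b.0 + (0 + 0))) → =a=> s4, =b=> s6, =b=> s7
  s3 = a.b.a.0 | ((0 + 0 + a.0) | 0) → =a=> s5, =a=> s7
  s4 = b.a.0 | (0 | (b.0 + (0 + 0))) → =b=> s8, =b=> s9
  s5 = a.b.a.0 | (0 | 0) → =a=> s9
  s6 = a.0 | ((0 + 0 + a.0) | (b.0 + (0 + 0))) → =a=> s10, =a=> s8, =b=> s11
  s7 = b.a.0 | ((0 + 0 + a.0) | 0) → =a=> s9, =b=> s11
  s8 = a.0 | (0 | (b.0 + (0 + 0))) → =a=> s12, =b=> s13
  s9 = b.a.0 | (0 | 0) → =b=> s13
  s10 = 0 | ((0 + 0 + a.0) | (b.0 + (0 + 0))) → =a=> s12, =b=> s14
  s11 = a.0 | ((0 + 0 + a.0) | 0) → =a=> s13, =a=> s14
  s12 = 0 | (0 | (b.0 + (0 + 0))) → =b=> s15
  s13 = a.0 | (0 | 0) → =a=> s15
  s14 = 0 | ((0 + 0 + a.0) | 0) → =a=> s15
  s15 = 0 | (0 | 0) → stopped
LTS(Q): 16 reachable states
  t0 = a.b.(0 + a.0) | ((0 + 0 + a.0) | (b.0 + (0 + 0))) → =a=> t1, =a=> t2, =b=> t3
  t1 = a.b.(0 + a.0) | (0 | (b.0 + (0 + 0))) → =a=> t4, =b=> t5
  t2 = b.(0 + a.0) | ((0 + 0 + a.0) | (b.0 + (0 + 0))) → =a=> t4, =b=> t6, =b=> t7
  t3 = a.b.(0 + a.0) | ((0 + 0 + a.0) | 0) → =a=> t5, =a=> t7
  t4 = b.(0 + a.0) | (0 | (b.0 + (0 + 0))) → =b=> t8, =b=> t9
  t5 = a.b.(0 + a.0) | (0 | 0) → =a=> t9
  t6 = (0 + a.0) | ((0 + 0 + a.0) | (b.0 + (0 + 0))) → =a=> t10, =a=> t8, =b=> t11
  t7 = b.(0 + a.0) | ((0 + 0 + a.0) | 0) → =a=> t9, =b=> t11
  t8 = (0 + a.0) | (0 | (b.0 + (0 + 0))) → =a=> t12, =b=> t13
  t9 = b.(0 + a.0) | (0 | 0) → =b=> t13
  t10 = 0 | ((0 + 0 + a.0) | (b.0 + (0 + 0))) → =a=> t12, =b=> t14
  t11 = (0 + a.0) | ((0 + 0 + a.0) | 0) → =a=> t13, =a=> t14
  t12 = 0 | (0 | (b.0 + (0 + 0))) → =b=> t15
  t13 = (0 + a.0) | (0 | 0) → =a=> t15
  t14 = 0 | ((0 + 0 + a.0) | 0) → =a=> t15
  t15 = 0 | (0 | 0) → stopped
Coarsest stable partition (strong bisimilarity classes):
  B0 = {s0, t0}
  B1 = {s2, t2}
  B2 = {s6, t6}
  B3 = {s10, s8, t10, t8}
  B4 = {s12, t12}
  B5 = {s15, t15}
  B6 = {s13, s14, t13, t14}
  B7 = {s11, t11}
  B8 = {s7, t7}
  B9 = {s9, t9}
  B10 = {s4, t4}
  B11 = {s1, t1}
  B12 = {s5, t5}
  B13 = {s3, t3}
s0 ∈ B0, t0 ∈ B0 → same block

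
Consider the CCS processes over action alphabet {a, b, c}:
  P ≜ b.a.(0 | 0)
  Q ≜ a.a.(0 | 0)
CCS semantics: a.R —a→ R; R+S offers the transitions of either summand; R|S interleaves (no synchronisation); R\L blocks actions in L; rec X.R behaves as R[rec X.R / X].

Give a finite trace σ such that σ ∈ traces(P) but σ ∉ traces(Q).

b

LTS(P): 3 reachable states
  m0 = b.a.(0 | 0) has moves -b-> m1
  m1 = a.(0 | 0) has moves -a-> m2
  m2 = 0 | 0 has moves (no moves)
LTS(Q): 3 reachable states
  n0 = a.a.(0 | 0) has moves -a-> n1
  n1 = a.(0 | 0) has moves -a-> n2
  n2 = 0 | 0 has moves (no moves)
Run σ = ⟨b⟩ on P: start {m0}
  [1] b ⇒ {m1}
  — P admits the full trace.
Run σ = ⟨b⟩ on Q: start {n0}
  [1] b ⇒ no successor for Q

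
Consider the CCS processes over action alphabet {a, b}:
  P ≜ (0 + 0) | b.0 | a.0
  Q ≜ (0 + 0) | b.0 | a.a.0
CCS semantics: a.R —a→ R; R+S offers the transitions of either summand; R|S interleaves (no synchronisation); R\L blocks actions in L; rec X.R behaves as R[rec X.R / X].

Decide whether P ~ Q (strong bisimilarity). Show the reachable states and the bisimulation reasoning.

Reachable graph of P (4 states):
  p0 = (0 + 0) | b.0 | a.0 → ··a··> p1, ··b··> p2
  p1 = (0 + 0) | b.0 | 0 → ··b··> p3
  p2 = (0 + 0) | 0 | a.0 → ··a··> p3
  p3 = (0 + 0) | 0 | 0 → stopped
Reachable graph of Q (6 states):
  q0 = (0 + 0) | b.0 | a.a.0 → ··a··> q1, ··b··> q2
  q1 = (0 + 0) | b.0 | a.0 → ··a··> q3, ··b··> q4
  q2 = (0 + 0) | 0 | a.a.0 → ··a··> q4
  q3 = (0 + 0) | b.0 | 0 → ··b··> q5
  q4 = (0 + 0) | 0 | a.0 → ··a··> q5
  q5 = (0 + 0) | 0 | 0 → stopped
Coarsest stable partition (strong bisimilarity classes):
  B0 = {p0, q1}
  B1 = {p1, q3}
  B2 = {p3, q5}
  B3 = {p2, q4}
  B4 = {q0}
  B5 = {q2}
p0 ∈ B0, q0 ∈ B4 → different blocks

P ≁ Q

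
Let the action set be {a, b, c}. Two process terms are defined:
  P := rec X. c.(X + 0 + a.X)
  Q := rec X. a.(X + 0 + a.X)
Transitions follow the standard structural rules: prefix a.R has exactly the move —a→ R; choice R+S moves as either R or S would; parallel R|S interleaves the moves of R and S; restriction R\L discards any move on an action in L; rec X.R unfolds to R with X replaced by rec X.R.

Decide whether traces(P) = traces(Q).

LTS(P): 2 reachable states
  s0 = rec X. c.(X + 0 + a.X) :: -c-> s1
  s1 = (rec X. c.(X + 0 + a.X)) + 0 + a.(rec X. c.(X + 0 + a.X)) :: -a-> s0, -c-> s1
LTS(Q): 2 reachable states
  t0 = rec X. a.(X + 0 + a.X) :: -a-> t1
  t1 = (rec X. a.(X + 0 + a.X)) + 0 + a.(rec X. a.(X + 0 + a.X)) :: -a-> t0, -a-> t1
Executing c from P (initial set {s0}):
  step 1 (c): {s1}
  P completes σ.
Executing c from Q (initial set {t0}):
  step 1 (c): ∅ (Q stuck)

traces(P) ≠ traces(Q) — witness ⟨c⟩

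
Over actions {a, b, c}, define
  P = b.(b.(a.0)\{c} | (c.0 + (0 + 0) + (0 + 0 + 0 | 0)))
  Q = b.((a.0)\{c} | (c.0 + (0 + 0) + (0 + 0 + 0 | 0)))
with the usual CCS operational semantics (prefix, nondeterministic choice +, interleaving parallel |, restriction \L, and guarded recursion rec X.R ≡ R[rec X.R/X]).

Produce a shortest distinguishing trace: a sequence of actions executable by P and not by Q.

LTS(P): 7 reachable states
  u0 = b.(b.(a.0)\{c} | (c.0 + (0 + 0) + (0 + 0 + 0 | 0))) ⊢ --b--▸ u1
  u1 = b.(a.0)\{c} | (c.0 + (0 + 0) + (0 + 0 + 0 | 0)) ⊢ --b--▸ u2, --c--▸ u3
  u2 = (a.0)\{c} | (c.0 + (0 + 0) + (0 + 0 + 0 | 0)) ⊢ --a--▸ u4, --c--▸ u5
  u3 = b.(a.0)\{c} | 0 ⊢ --b--▸ u5
  u4 = 0\{c} | (c.0 + (0 + 0) + (0 + 0 + 0 | 0)) ⊢ --c--▸ u6
  u5 = (a.0)\{c} | 0 ⊢ --a--▸ u6
  u6 = 0\{c} | 0 ⊢ (no moves)
LTS(Q): 5 reachable states
  v0 = b.((a.0)\{c} | (c.0 + (0 + 0) + (0 + 0 + 0 | 0))) ⊢ --b--▸ v1
  v1 = (a.0)\{c} | (c.0 + (0 + 0) + (0 + 0 + 0 | 0)) ⊢ --a--▸ v2, --c--▸ v3
  v2 = 0\{c} | (c.0 + (0 + 0) + (0 + 0 + 0 | 0)) ⊢ --c--▸ v4
  v3 = (a.0)\{c} | 0 ⊢ --a--▸ v4
  v4 = 0\{c} | 0 ⊢ (no moves)
Run σ = ⟨bb⟩ on P: start {u0}
  after b @ step 1: {u1}
  after b @ step 2: {u2}
  — P admits the full trace.
Run σ = ⟨bb⟩ on Q: start {v0}
  after b @ step 1: {v1}
  after b @ step 2: ∅  — Q cannot continue

bb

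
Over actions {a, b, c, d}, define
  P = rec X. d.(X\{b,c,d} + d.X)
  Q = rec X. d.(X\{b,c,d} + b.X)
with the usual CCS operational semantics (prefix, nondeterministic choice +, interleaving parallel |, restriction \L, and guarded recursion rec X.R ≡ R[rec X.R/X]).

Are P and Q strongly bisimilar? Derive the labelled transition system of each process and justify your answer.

not bisimilar

P's transition system — 2 states:
  s0 = rec X. d.(X\{b,c,d} + d.X) has moves ··d··> s1
  s1 = (rec X. d.(X\{b,c,d} + d.X))\{b,c,d} + d.(rec X. d.(X\{b,c,d} + d.X)) has moves ··d··> s0
Q's transition system — 2 states:
  t0 = rec X. d.(X\{b,c,d} + b.X) has moves ··d··> t1
  t1 = (rec X. d.(X\{b,c,d} + b.X))\{b,c,d} + b.(rec X. d.(X\{b,c,d} + b.X)) has moves ··b··> t0
Partition-refinement fixed point:
  B0 = {s0, s1}
  B1 = {t0}
  B2 = {t1}
s0 ∈ B0, t0 ∈ B1 → different blocks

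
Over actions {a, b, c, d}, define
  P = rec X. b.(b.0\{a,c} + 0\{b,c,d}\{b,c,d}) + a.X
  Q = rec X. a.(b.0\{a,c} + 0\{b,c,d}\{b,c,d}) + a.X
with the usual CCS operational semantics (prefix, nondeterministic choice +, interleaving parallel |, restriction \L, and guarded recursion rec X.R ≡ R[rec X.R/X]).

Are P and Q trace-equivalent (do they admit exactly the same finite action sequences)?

P's transition system — 3 states:
  s0 = rec X. b.(b.0\{a,c} + 0\{b,c,d}\{b,c,d}) + a.X → -a-> s0, -b-> s1
  s1 = b.0\{a,c} + 0\{b,c,d}\{b,c,d} → -b-> s2
  s2 = 0\{a,c} → ·
Q's transition system — 3 states:
  t0 = rec X. a.(b.0\{a,c} + 0\{b,c,d}\{b,c,d}) + a.X → -a-> t0, -a-> t1
  t1 = b.0\{a,c} + 0\{b,c,d}\{b,c,d} → -b-> t2
  t2 = 0\{a,c} → ·
Trace ⟨b⟩ through P, begin at {s0}:
  step 1 (b): {s1}
  — P admits the full trace.
Trace ⟨b⟩ through Q, begin at {t0}:
  step 1 (b): ∅  — Q cannot continue

trace-distinct — witness ⟨b⟩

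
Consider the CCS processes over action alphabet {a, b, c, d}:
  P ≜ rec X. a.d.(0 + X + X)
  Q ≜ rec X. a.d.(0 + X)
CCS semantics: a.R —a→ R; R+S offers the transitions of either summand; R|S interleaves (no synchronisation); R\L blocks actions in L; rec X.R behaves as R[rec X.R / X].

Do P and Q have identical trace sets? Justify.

LTS(P): 3 reachable states
  m0 = rec X. a.d.(0 + X + X) | —a→ m1
  m1 = d.(0 + (rec X. a.d.(0 + X + X)) + (rec X. a.d.(0 + X + X))) | —d→ m2
  m2 = 0 + (rec X. a.d.(0 + X + X)) + (rec X. a.d.(0 + X + X)) | —a→ m1
LTS(Q): 3 reachable states
  n0 = rec X. a.d.(0 + X) | —a→ n1
  n1 = d.(0 + (rec X. a.d.(0 + X))) | —d→ n2
  n2 = 0 + (rec X. a.d.(0 + X)) | —a→ n1
Partition-refinement fixed point:
  B0 = {m0, m2, n0, n2}
  B1 = {m1, n1}
m0 ∈ B0, n0 ∈ B0 → same block
Bisimilar ⇒ trace-equivalent.

trace-equivalent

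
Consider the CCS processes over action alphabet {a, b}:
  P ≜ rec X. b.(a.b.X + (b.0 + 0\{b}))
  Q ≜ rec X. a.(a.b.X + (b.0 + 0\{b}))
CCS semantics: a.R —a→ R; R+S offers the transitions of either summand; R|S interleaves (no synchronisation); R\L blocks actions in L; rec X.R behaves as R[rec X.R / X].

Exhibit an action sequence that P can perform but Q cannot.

Reachable graph of P (4 states):
  u0 = rec X. b.(a.b.X + (b.0 + 0\{b})) has moves -b-> u1
  u1 = a.b.(rec X. b.(a.b.X + (b.0 + 0\{b}))) + (b.0 + 0\{b}) has moves -a-> u2, -b-> u3
  u2 = b.(rec X. b.(a.b.X + (b.0 + 0\{b}))) has moves -b-> u0
  u3 = 0 has moves (no moves)
Reachable graph of Q (4 states):
  v0 = rec X. a.(a.b.X + (b.0 + 0\{b})) has moves -a-> v1
  v1 = a.b.(rec X. a.(a.b.X + (b.0 + 0\{b}))) + (b.0 + 0\{b}) has moves -a-> v2, -b-> v3
  v2 = b.(rec X. a.(a.b.X + (b.0 + 0\{b}))) has moves -b-> v0
  v3 = 0 has moves (no moves)
Trace ⟨b⟩ through P, begin at {u0}:
  after b @ step 1: {u1}
  ✓ P
Trace ⟨b⟩ through Q, begin at {v0}:
  after b @ step 1: ∅  — Q cannot continue

b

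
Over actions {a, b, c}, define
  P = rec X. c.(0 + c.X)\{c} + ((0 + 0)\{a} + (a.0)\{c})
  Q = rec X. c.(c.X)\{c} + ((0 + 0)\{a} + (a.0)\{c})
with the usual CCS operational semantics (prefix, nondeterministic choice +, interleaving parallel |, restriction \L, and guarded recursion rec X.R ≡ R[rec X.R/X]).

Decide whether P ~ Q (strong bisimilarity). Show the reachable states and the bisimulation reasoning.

LTS(P): 3 reachable states
  m0 = rec X. c.(0 + c.X)\{c} + ((0 + 0)\{a} + (a.0)\{c}) has moves —a→ m1, —c→ m2
  m1 = 0\{c} has moves deadlocked
  m2 = (0 + c.(rec X. c.(0 + c.X)\{c} + ((0 + 0)\{a} + (a.0)\{c})))\{c} has moves deadlocked
LTS(Q): 3 reachable states
  n0 = rec X. c.(c.X)\{c} + ((0 + 0)\{a} + (a.0)\{c}) has moves —a→ n1, —c→ n2
  n1 = 0\{c} has moves deadlocked
  n2 = (c.(rec X. c.(c.X)\{c} + ((0 + 0)\{a} + (a.0)\{c})))\{c} has moves deadlocked
Bisimilarity quotient blocks:
  B0 = {m0, n0}
  B1 = {m1, m2, n1, n2}
m0 ∈ B0, n0 ∈ B0 → same block

YES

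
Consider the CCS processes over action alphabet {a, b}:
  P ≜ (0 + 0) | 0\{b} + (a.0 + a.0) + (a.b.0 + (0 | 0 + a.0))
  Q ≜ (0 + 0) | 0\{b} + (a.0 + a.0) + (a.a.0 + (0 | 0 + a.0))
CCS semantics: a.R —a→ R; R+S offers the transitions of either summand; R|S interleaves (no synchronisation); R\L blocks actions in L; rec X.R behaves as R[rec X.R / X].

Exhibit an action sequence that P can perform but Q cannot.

ab

P's transition system — 3 states:
  s0 = (0 + 0) | 0\{b} + (a.0 + a.0) + (a.b.0 + (0 | 0 + a.0)) ⊢ ··a··> s1, ··a··> s2
  s1 = 0 ⊢ stopped
  s2 = b.0 ⊢ ··b··> s1
Q's transition system — 3 states:
  t0 = (0 + 0) | 0\{b} + (a.0 + a.0) + (a.a.0 + (0 | 0 + a.0)) ⊢ ··a··> t1, ··a··> t2
  t1 = 0 ⊢ stopped
  t2 = a.0 ⊢ ··a··> t1
Trace ⟨ab⟩ through P, begin at {s0}:
  [1] a ⇒ {s1, s2}
  [2] b ⇒ {s1}
  P completes σ.
Trace ⟨ab⟩ through Q, begin at {t0}:
  [1] a ⇒ {t1, t2}
  [2] b ⇒ no successor for Q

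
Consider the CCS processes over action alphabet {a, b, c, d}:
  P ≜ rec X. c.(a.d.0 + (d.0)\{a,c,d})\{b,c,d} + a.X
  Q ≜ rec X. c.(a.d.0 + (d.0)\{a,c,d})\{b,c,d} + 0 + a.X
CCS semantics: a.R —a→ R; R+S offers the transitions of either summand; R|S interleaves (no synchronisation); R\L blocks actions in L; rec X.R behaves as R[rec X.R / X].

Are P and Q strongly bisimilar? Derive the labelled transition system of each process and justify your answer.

Reachable graph of P (3 states):
  u0 = rec X. c.(a.d.0 + (d.0)\{a,c,d})\{b,c,d} + a.X → —a→ u0, —c→ u1
  u1 = (a.d.0 + (d.0)\{a,c,d})\{b,c,d} → —a→ u2
  u2 = (d.0)\{b,c,d} → ·
Reachable graph of Q (3 states):
  v0 = rec X. c.(a.d.0 + (d.0)\{a,c,d})\{b,c,d} + 0 + a.X → —a→ v0, —c→ v1
  v1 = (a.d.0 + (d.0)\{a,c,d})\{b,c,d} → —a→ v2
  v2 = (d.0)\{b,c,d} → ·
Partition-refinement fixed point:
  B0 = {u0, v0}
  B1 = {u1, v1}
  B2 = {u2, v2}
u0 ∈ B0, v0 ∈ B0 → same block

bisimilar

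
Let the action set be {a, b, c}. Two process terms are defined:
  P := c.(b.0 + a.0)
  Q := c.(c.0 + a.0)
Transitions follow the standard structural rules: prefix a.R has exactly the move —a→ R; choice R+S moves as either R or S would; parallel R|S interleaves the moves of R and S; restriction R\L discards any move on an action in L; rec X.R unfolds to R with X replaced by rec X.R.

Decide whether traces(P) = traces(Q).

P's transition system — 3 states:
  m0 = c.(b.0 + a.0) has moves --c--▸ m1
  m1 = b.0 + a.0 has moves --a--▸ m2, --b--▸ m2
  m2 = 0 has moves deadlocked
Q's transition system — 3 states:
  n0 = c.(c.0 + a.0) has moves --c--▸ n1
  n1 = c.0 + a.0 has moves --a--▸ n2, --c--▸ n2
  n2 = 0 has moves deadlocked
Trace ⟨cb⟩ through P, begin at {m0}:
  step 1 (c): {m1}
  step 2 (b): {m2}
  — P admits the full trace.
Trace ⟨cb⟩ through Q, begin at {n0}:
  step 1 (c): {n1}
  step 2 (b): no successor for Q

NO — witness ⟨cb⟩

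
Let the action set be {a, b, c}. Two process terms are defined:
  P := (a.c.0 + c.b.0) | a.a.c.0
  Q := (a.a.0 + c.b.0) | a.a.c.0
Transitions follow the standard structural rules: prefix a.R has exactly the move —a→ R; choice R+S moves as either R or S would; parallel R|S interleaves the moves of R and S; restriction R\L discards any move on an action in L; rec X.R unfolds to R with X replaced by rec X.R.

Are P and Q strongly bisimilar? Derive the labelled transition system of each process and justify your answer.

LTS(P): 16 reachable states
  m0 = (a.c.0 + c.b.0) | a.a.c.0 has moves —a→ m1, —a→ m2, —c→ m3
  m1 = (a.c.0 + c.b.0) | a.c.0 has moves —a→ m4, —a→ m5, —c→ m6
  m2 = c.0 | a.a.c.0 has moves —a→ m5, —c→ m7
  m3 = b.0 | a.a.c.0 has moves —a→ m6, —b→ m7
  m4 = (a.c.0 + c.b.0) | c.0 has moves —a→ m8, —c→ m10, —c→ m9
  m5 = c.0 | a.c.0 has moves —a→ m8, —c→ m11
  m6 = b.0 | a.c.0 has moves —a→ m10, —b→ m11
  m7 = 0 | a.a.c.0 has moves —a→ m11
  m8 = c.0 | c.0 has moves —c→ m12, —c→ m13
  m9 = (a.c.0 + c.b.0) | 0 has moves —a→ m13, —c→ m14
  m10 = b.0 | c.0 has moves —b→ m12, —c→ m14
  m11 = 0 | a.c.0 has moves —a→ m12
  m12 = 0 | c.0 has moves —c→ m15
  m13 = c.0 | 0 has moves —c→ m15
  m14 = b.0 | 0 has moves —b→ m15
  m15 = 0 | 0 has moves stopped
LTS(Q): 16 reachable states
  n0 = (a.a.0 + c.b.0) | a.a.c.0 has moves —a→ n1, —a→ n2, —c→ n3
  n1 = (a.a.0 + c.b.0) | a.c.0 has moves —a→ n4, —a→ n5, —c→ n6
  n2 = a.0 | a.a.c.0 has moves —a→ n5, —a→ n7
  n3 = b.0 | a.a.c.0 has moves —a→ n6, —b→ n7
  n4 = (a.a.0 + c.b.0) | c.0 has moves —a→ n8, —c→ n10, —c→ n9
  n5 = a.0 | a.c.0 has moves —a→ n11, —a→ n8
  n6 = b.0 | a.c.0 has moves —a→ n10, —b→ n11
  n7 = 0 | a.a.c.0 has moves —a→ n11
  n8 = a.0 | c.0 has moves —a→ n12, —c→ n13
  n9 = (a.a.0 + c.b.0) | 0 has moves —a→ n13, —c→ n14
  n10 = b.0 | c.0 has moves —b→ n12, —c→ n14
  n11 = 0 | a.c.0 has moves —a→ n12
  n12 = 0 | c.0 has moves —c→ n15
  n13 = a.0 | 0 has moves —a→ n15
  n14 = b.0 | 0 has moves —b→ n15
  n15 = 0 | 0 has moves stopped
Bisimilarity quotient blocks:
  B0 = {m0}
  B1 = {m3, n3}
  B2 = {m6, n6}
  B3 = {m10, n10}
  B4 = {m12, m13, n12}
  B5 = {m15, n15}
  B6 = {m14, n14}
  B7 = {m11, n11}
  B8 = {m7, n7}
  B9 = {m1}
  B10 = {m4}
  B11 = {m9}
  B12 = {m8}
  B13 = {m5}
  B14 = {m2}
  B15 = {n0}
  B16 = {n1}
  B17 = {n5}
  B18 = {n8}
  B19 = {n13}
  B20 = {n4}
  B21 = {n9}
  B22 = {n2}
m0 ∈ B0, n0 ∈ B15 → different blocks

not bisimilar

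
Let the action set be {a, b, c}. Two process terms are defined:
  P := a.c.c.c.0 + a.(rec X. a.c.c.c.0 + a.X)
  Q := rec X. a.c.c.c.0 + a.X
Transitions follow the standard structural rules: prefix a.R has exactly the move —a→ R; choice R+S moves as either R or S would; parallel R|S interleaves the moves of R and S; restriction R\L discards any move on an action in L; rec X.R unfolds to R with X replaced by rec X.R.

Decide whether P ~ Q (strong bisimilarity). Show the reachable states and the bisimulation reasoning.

Reachable graph of P (6 states):
  m0 = a.c.c.c.0 + a.(rec X. a.c.c.c.0 + a.X) → =a=> m1, =a=> m2
  m1 = c.c.c.0 → =c=> m3
  m2 = rec X. a.c.c.c.0 + a.X → =a=> m1, =a=> m2
  m3 = c.c.0 → =c=> m4
  m4 = c.0 → =c=> m5
  m5 = 0 → (no moves)
Reachable graph of Q (5 states):
  n0 = rec X. a.c.c.c.0 + a.X → =a=> n0, =a=> n1
  n1 = c.c.c.0 → =c=> n2
  n2 = c.c.0 → =c=> n3
  n3 = c.0 → =c=> n4
  n4 = 0 → (no moves)
Partition-refinement fixed point:
  B0 = {m0, m2, n0}
  B1 = {m1, n1}
  B2 = {m3, n2}
  B3 = {m4, n3}
  B4 = {m5, n4}
m0 ∈ B0, n0 ∈ B0 → same block

bisimilar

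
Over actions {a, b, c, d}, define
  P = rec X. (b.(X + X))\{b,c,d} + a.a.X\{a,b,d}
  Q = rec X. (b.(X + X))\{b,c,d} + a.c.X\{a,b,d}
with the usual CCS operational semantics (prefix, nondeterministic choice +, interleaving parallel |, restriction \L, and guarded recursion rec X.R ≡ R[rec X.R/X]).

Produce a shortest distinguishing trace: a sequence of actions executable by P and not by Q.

P's transition system — 3 states:
  u0 = rec X. (b.(X + X))\{b,c,d} + a.a.X\{a,b,d} → —a→ u1
  u1 = a.(rec X. (b.(X + X))\{b,c,d} + a.a.X\{a,b,d})\{a,b,d} → —a→ u2
  u2 = (rec X. (b.(X + X))\{b,c,d} + a.a.X\{a,b,d})\{a,b,d} → ∅
Q's transition system — 3 states:
  v0 = rec X. (b.(X + X))\{b,c,d} + a.c.X\{a,b,d} → —a→ v1
  v1 = c.(rec X. (b.(X + X))\{b,c,d} + a.c.X\{a,b,d})\{a,b,d} → —c→ v2
  v2 = (rec X. (b.(X + X))\{b,c,d} + a.c.X\{a,b,d})\{a,b,d} → ∅
Executing aa from P (initial set {u0}):
  step 1 (a): {u1}
  step 2 (a): {u2}
  — P admits the full trace.
Executing aa from Q (initial set {v0}):
  step 1 (a): {v1}
  step 2 (a): ∅  — Q cannot continue

aa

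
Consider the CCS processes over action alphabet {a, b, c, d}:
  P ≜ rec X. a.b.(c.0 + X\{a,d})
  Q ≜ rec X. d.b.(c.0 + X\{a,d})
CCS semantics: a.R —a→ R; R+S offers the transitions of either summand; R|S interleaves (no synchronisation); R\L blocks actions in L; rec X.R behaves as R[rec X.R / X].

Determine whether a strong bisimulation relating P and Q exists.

NO

Reachable graph of P (4 states):
  p0 = rec X. a.b.(c.0 + X\{a,d}) ⊢ -a-> p1
  p1 = b.(c.0 + (rec X. a.b.(c.0 + X\{a,d}))\{a,d}) ⊢ -b-> p2
  p2 = c.0 + (rec X. a.b.(c.0 + X\{a,d}))\{a,d} ⊢ -c-> p3
  p3 = 0 ⊢ (no moves)
Reachable graph of Q (4 states):
  q0 = rec X. d.b.(c.0 + X\{a,d}) ⊢ -d-> q1
  q1 = b.(c.0 + (rec X. d.b.(c.0 + X\{a,d}))\{a,d}) ⊢ -b-> q2
  q2 = c.0 + (rec X. d.b.(c.0 + X\{a,d}))\{a,d} ⊢ -c-> q3
  q3 = 0 ⊢ (no moves)
Coarsest stable partition (strong bisimilarity classes):
  B0 = {p0}
  B1 = {p1, q1}
  B2 = {p2, q2}
  B3 = {p3, q3}
  B4 = {q0}
p0 ∈ B0, q0 ∈ B4 → different blocks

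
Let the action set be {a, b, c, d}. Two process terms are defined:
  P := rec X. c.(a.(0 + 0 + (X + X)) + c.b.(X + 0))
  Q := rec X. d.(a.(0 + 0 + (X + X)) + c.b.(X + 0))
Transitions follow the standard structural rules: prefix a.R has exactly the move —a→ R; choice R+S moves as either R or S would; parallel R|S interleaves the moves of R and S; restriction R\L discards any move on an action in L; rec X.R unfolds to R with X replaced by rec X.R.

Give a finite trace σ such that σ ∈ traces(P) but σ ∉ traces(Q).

c

Reachable graph of P (5 states):
  m0 = rec X. c.(a.(0 + 0 + (X + X)) + c.b.(X + 0)) :: --c--▸ m1
  m1 = a.(0 + 0 + ((rec X. c.(a.(0 + 0 + (X + X)) + c.b.(X + 0))) + (rec X. c.(a.(0 + 0 + (X + X)) + c.b.(X + 0))))) + c.b.((rec X. c.(a.(0 + 0 + (X + X)) + c.b.(X + 0))) + 0) :: --a--▸ m2, --c--▸ m3
  m2 = 0 + 0 + ((rec X. c.(a.(0 + 0 + (X + X)) + c.b.(X + 0))) + (rec X. c.(a.(0 + 0 + (X + X)) + c.b.(X + 0)))) :: --c--▸ m1
  m3 = b.((rec X. c.(a.(0 + 0 + (X + X)) + c.b.(X + 0))) + 0) :: --b--▸ m4
  m4 = (rec X. c.(a.(0 + 0 + (X + X)) + c.b.(X + 0))) + 0 :: --c--▸ m1
Reachable graph of Q (5 states):
  n0 = rec X. d.(a.(0 + 0 + (X + X)) + c.b.(X + 0)) :: --d--▸ n1
  n1 = a.(0 + 0 + ((rec X. d.(a.(0 + 0 + (X + X)) + c.b.(X + 0))) + (rec X. d.(a.(0 + 0 + (X + X)) + c.b.(X + 0))))) + c.b.((rec X. d.(a.(0 + 0 + (X + X)) + c.b.(X + 0))) + 0) :: --a--▸ n2, --c--▸ n3
  n2 = 0 + 0 + ((rec X. d.(a.(0 + 0 + (X + X)) + c.b.(X + 0))) + (rec X. d.(a.(0 + 0 + (X + X)) + c.b.(X + 0)))) :: --d--▸ n1
  n3 = b.((rec X. d.(a.(0 + 0 + (X + X)) + c.b.(X + 0))) + 0) :: --b--▸ n4
  n4 = (rec X. d.(a.(0 + 0 + (X + X)) + c.b.(X + 0))) + 0 :: --d--▸ n1
Trace ⟨c⟩ through P, begin at {m0}:
  after c @ step 1: {m1}
  — P admits the full trace.
Trace ⟨c⟩ through Q, begin at {n0}:
  after c @ step 1: ∅ (Q stuck)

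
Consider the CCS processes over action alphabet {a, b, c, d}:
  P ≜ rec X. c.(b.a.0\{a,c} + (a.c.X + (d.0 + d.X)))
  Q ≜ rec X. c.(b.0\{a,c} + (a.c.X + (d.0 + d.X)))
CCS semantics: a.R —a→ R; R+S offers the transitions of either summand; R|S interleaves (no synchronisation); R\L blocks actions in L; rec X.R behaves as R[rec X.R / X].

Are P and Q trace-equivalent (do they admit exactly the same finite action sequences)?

traces(P) ≠ traces(Q) — witness ⟨cba⟩

Reachable graph of P (6 states):
  u0 = rec X. c.(b.a.0\{a,c} + (a.c.X + (d.0 + d.X))) ⊢ ··c··> u1
  u1 = b.a.0\{a,c} + (a.c.(rec X. c.(b.a.0\{a,c} + (a.c.X + (d.0 + d.X)))) + (d.0 + d.(rec X. c.(b.a.0\{a,c} + (a.c.X + (d.0 + d.X)))))) ⊢ ··a··> u2, ··b··> u3, ··d··> u0, ··d··> u4
  u2 = c.(rec X. c.(b.a.0\{a,c} + (a.c.X + (d.0 + d.X)))) ⊢ ··c··> u0
  u3 = a.0\{a,c} ⊢ ··a··> u5
  u4 = 0 ⊢ deadlocked
  u5 = 0\{a,c} ⊢ deadlocked
Reachable graph of Q (5 states):
  v0 = rec X. c.(b.0\{a,c} + (a.c.X + (d.0 + d.X))) ⊢ ··c··> v1
  v1 = b.0\{a,c} + (a.c.(rec X. c.(b.0\{a,c} + (a.c.X + (d.0 + d.X)))) + (d.0 + d.(rec X. c.(b.0\{a,c} + (a.c.X + (d.0 + d.X)))))) ⊢ ··a··> v2, ··b··> v3, ··d··> v0, ··d··> v4
  v2 = c.(rec X. c.(b.0\{a,c} + (a.c.X + (d.0 + d.X)))) ⊢ ··c··> v0
  v3 = 0\{a,c} ⊢ deadlocked
  v4 = 0 ⊢ deadlocked
Run σ = ⟨cba⟩ on P: start {u0}
  [1] c ⇒ {u1}
  [2] b ⇒ {u3}
  [3] a ⇒ {u5}
  ✓ P
Run σ = ⟨cba⟩ on Q: start {v0}
  [1] c ⇒ {v1}
  [2] b ⇒ {v3}
  [3] a ⇒ no successor for Q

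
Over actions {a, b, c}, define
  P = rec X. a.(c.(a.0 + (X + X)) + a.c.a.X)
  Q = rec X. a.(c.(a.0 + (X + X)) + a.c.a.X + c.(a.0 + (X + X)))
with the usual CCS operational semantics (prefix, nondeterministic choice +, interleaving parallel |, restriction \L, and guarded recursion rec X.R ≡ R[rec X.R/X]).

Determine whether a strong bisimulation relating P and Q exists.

P ~ Q

Reachable graph of P (6 states):
  u0 = rec X. a.(c.(a.0 + (X + X)) + a.c.a.X) ⊢ --a--▸ u1
  u1 = c.(a.0 + ((rec X. a.(c.(a.0 + (X + X)) + a.c.a.X)) + (rec X. a.(c.(a.0 + (X + X)) + a.c.a.X)))) + a.c.a.(rec X. a.(c.(a.0 + (X + X)) + a.c.a.X)) ⊢ --a--▸ u2, --c--▸ u3
  u2 = c.a.(rec X. a.(c.(a.0 + (X + X)) + a.c.a.X)) ⊢ --c--▸ u4
  u3 = a.0 + ((rec X. a.(c.(a.0 + (X + X)) + a.c.a.X)) + (rec X. a.(c.(a.0 + (X + X)) + a.c.a.X))) ⊢ --a--▸ u1, --a--▸ u5
  u4 = a.(rec X. a.(c.(a.0 + (X + X)) + a.c.a.X)) ⊢ --a--▸ u0
  u5 = 0 ⊢ deadlocked
Reachable graph of Q (6 states):
  v0 = rec X. a.(c.(a.0 + (X + X)) + a.c.a.X + c.(a.0 + (X + X))) ⊢ --a--▸ v1
  v1 = c.(a.0 + ((rec X. a.(c.(a.0 + (X + X)) + a.c.a.X + c.(a.0 + (X + X)))) + (rec X. a.(c.(a.0 + (X + X)) + a.c.a.X + c.(a.0 + (X + X)))))) + a.c.a.(rec X. a.(c.(a.0 + (X + X)) + a.c.a.X + c.(a.0 + (X + X)))) + c.(a.0 + ((rec X. a.(c.(a.0 + (X + X)) + a.c.a.X + c.(a.0 + (X + X)))) + (rec X. a.(c.(a.0 + (X + X)) + a.c.a.X + c.(a.0 + (X + X)))))) ⊢ --a--▸ v2, --c--▸ v3
  v2 = c.a.(rec X. a.(c.(a.0 + (X + X)) + a.c.a.X + c.(a.0 + (X + X)))) ⊢ --c--▸ v4
  v3 = a.0 + ((rec X. a.(c.(a.0 + (X + X)) + a.c.a.X + c.(a.0 + (X + X)))) + (rec X. a.(c.(a.0 + (X + X)) + a.c.a.X + c.(a.0 + (X + X))))) ⊢ --a--▸ v1, --a--▸ v5
  v4 = a.(rec X. a.(c.(a.0 + (X + X)) + a.c.a.X + c.(a.0 + (X + X)))) ⊢ --a--▸ v0
  v5 = 0 ⊢ deadlocked
Bisimilarity quotient blocks:
  B0 = {u0, v0}
  B1 = {u1, v1}
  B2 = {u3, v3}
  B3 = {u5, v5}
  B4 = {u2, v2}
  B5 = {u4, v4}
u0 ∈ B0, v0 ∈ B0 → same block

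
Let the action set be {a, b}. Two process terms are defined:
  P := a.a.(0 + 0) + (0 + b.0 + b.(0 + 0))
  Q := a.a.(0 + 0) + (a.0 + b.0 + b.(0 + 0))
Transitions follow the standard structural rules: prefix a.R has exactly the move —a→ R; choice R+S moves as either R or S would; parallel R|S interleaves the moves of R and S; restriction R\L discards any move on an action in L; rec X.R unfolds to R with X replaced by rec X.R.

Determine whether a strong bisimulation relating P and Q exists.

Reachable graph of P (4 states):
  p0 = a.a.(0 + 0) + (0 + b.0 + b.(0 + 0)) :: --a--▸ p1, --b--▸ p2, --b--▸ p3
  p1 = a.(0 + 0) :: --a--▸ p3
  p2 = 0 :: (no moves)
  p3 = 0 + 0 :: (no moves)
Reachable graph of Q (4 states):
  q0 = a.a.(0 + 0) + (a.0 + b.0 + b.(0 + 0)) :: --a--▸ q1, --a--▸ q2, --b--▸ q1, --b--▸ q3
  q1 = 0 :: (no moves)
  q2 = a.(0 + 0) :: --a--▸ q3
  q3 = 0 + 0 :: (no moves)
Coarsest stable partition (strong bisimilarity classes):
  B0 = {p0}
  B1 = {p1, q2}
  B2 = {p2, p3, q1, q3}
  B3 = {q0}
p0 ∈ B0, q0 ∈ B3 → different blocks

NO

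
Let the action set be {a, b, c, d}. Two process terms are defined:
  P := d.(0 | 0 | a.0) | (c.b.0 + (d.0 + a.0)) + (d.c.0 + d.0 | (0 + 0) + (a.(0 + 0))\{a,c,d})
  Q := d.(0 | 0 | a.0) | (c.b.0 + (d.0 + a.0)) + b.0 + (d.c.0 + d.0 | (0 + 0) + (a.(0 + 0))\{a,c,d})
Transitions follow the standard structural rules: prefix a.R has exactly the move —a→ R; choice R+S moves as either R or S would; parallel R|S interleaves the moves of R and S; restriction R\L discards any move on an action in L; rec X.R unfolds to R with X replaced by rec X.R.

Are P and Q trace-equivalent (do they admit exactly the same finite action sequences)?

trace-distinct — witness ⟨b⟩

LTS(P): 12 reachable states
  u0 = d.(0 | 0 | a.0) | (c.b.0 + (d.0 + a.0)) + (d.c.0 + d.0 | (0 + 0) + (a.(0 + 0))\{a,c,d}) :: =a=> u1, =c=> u2, =d=> u1, =d=> u3, =d=> u4, =d=> u5
  u1 = d.(0 | 0 | a.0) | 0 :: =d=> u6
  u2 = d.(0 | 0 | a.0) | b.0 :: =b=> u1, =d=> u7
  u3 = 0 | (0 + 0) :: (no moves)
  u4 = 0 | 0 | a.0 | (c.b.0 + (d.0 + a.0)) :: =a=> u6, =a=> u8, =c=> u7, =d=> u6
  u5 = c.0 :: =c=> u9
  u6 = 0 | 0 | a.0 | 0 :: =a=> u10
  u7 = 0 | 0 | a.0 | b.0 :: =a=> u11, =b=> u6
  u8 = 0 | 0 | 0 | (c.b.0 + (d.0 + a.0)) :: =a=> u10, =c=> u11, =d=> u10
  u9 = 0 :: (no moves)
  u10 = 0 | 0 | 0 | 0 :: (no moves)
  u11 = 0 | 0 | 0 | b.0 :: =b=> u10
LTS(Q): 12 reachable states
  v0 = d.(0 | 0 | a.0) | (c.b.0 + (d.0 + a.0)) + b.0 + (d.c.0 + d.0 | (0 + 0) + (a.(0 + 0))\{a,c,d}) :: =a=> v1, =b=> v2, =c=> v3, =d=> v1, =d=> v4, =d=> v5, =d=> v6
  v1 = d.(0 | 0 | a.0) | 0 :: =d=> v7
  v2 = 0 :: (no moves)
  v3 = d.(0 | 0 | a.0) | b.0 :: =b=> v1, =d=> v8
  v4 = 0 | (0 + 0) :: (no moves)
  v5 = 0 | 0 | a.0 | (c.b.0 + (d.0 + a.0)) :: =a=> v7, =a=> v9, =c=> v8, =d=> v7
  v6 = c.0 :: =c=> v2
  v7 = 0 | 0 | a.0 | 0 :: =a=> v10
  v8 = 0 | 0 | a.0 | b.0 :: =a=> v11, =b=> v7
  v9 = 0 | 0 | 0 | (c.b.0 + (d.0 + a.0)) :: =a=> v10, =c=> v11, =d=> v10
  v10 = 0 | 0 | 0 | 0 :: (no moves)
  v11 = 0 | 0 | 0 | b.0 :: =b=> v10
Run σ = ⟨b⟩ on Q: start {v0}
  step 1 (b): {v2}
  — Q admits the full trace.
Run σ = ⟨b⟩ on P: start {u0}
  step 1 (b): ∅ (P stuck)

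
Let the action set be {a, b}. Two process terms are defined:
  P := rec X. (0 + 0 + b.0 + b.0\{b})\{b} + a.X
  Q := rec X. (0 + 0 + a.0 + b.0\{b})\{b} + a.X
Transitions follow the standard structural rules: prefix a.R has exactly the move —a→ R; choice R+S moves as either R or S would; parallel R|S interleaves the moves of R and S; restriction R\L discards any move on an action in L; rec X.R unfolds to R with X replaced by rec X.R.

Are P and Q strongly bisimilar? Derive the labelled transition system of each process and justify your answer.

Reachable graph of P (1 states):
  m0 = rec X. (0 + 0 + b.0 + b.0\{b})\{b} + a.X ⊢ -a-> m0
Reachable graph of Q (2 states):
  n0 = rec X. (0 + 0 + a.0 + b.0\{b})\{b} + a.X ⊢ -a-> n0, -a-> n1
  n1 = 0\{b} ⊢ ·
Coarsest stable partition (strong bisimilarity classes):
  B0 = {m0}
  B1 = {n0}
  B2 = {n1}
m0 ∈ B0, n0 ∈ B1 → different blocks

not bisimilar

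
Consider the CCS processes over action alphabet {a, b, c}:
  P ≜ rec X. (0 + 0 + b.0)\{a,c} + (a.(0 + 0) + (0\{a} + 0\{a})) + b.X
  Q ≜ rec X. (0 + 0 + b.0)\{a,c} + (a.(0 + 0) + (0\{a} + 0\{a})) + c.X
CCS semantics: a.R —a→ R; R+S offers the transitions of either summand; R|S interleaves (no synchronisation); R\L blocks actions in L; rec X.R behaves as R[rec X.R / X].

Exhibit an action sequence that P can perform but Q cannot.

P's transition system — 3 states:
  m0 = rec X. (0 + 0 + b.0)\{a,c} + (a.(0 + 0) + (0\{a} + 0\{a})) + b.X → =a=> m1, =b=> m0, =b=> m2
  m1 = 0 + 0 → (no moves)
  m2 = 0\{a,c} → (no moves)
Q's transition system — 3 states:
  n0 = rec X. (0 + 0 + b.0)\{a,c} + (a.(0 + 0) + (0\{a} + 0\{a})) + c.X → =a=> n1, =b=> n2, =c=> n0
  n1 = 0 + 0 → (no moves)
  n2 = 0\{a,c} → (no moves)
Run σ = ⟨ba⟩ on P: start {m0}
  step 1 (b): {m0, m2}
  step 2 (a): {m1}
  P completes σ.
Run σ = ⟨ba⟩ on Q: start {n0}
  step 1 (b): {n2}
  step 2 (a): ∅  — Q cannot continue

ba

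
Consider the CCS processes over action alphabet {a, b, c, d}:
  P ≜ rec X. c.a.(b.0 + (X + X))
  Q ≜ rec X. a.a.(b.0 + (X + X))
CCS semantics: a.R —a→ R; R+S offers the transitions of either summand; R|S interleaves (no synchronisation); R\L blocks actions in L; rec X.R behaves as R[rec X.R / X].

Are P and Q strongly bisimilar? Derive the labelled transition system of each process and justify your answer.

LTS(P): 4 reachable states
  m0 = rec X. c.a.(b.0 + (X + X)) has moves --c--▸ m1
  m1 = a.(b.0 + ((rec X. c.a.(b.0 + (X + X))) + (rec X. c.a.(b.0 + (X + X))))) has moves --a--▸ m2
  m2 = b.0 + ((rec X. c.a.(b.0 + (X + X))) + (rec X. c.a.(b.0 + (X + X)))) has moves --b--▸ m3, --c--▸ m1
  m3 = 0 has moves ∅
LTS(Q): 4 reachable states
  n0 = rec X. a.a.(b.0 + (X + X)) has moves --a--▸ n1
  n1 = a.(b.0 + ((rec X. a.a.(b.0 + (X + X))) + (rec X. a.a.(b.0 + (X + X))))) has moves --a--▸ n2
  n2 = b.0 + ((rec X. a.a.(b.0 + (X + X))) + (rec X. a.a.(b.0 + (X + X)))) has moves --a--▸ n1, --b--▸ n3
  n3 = 0 has moves ∅
Partition-refinement fixed point:
  B0 = {m0}
  B1 = {m1}
  B2 = {m2}
  B3 = {m3, n3}
  B4 = {n0}
  B5 = {n1}
  B6 = {n2}
m0 ∈ B0, n0 ∈ B4 → different blocks

NO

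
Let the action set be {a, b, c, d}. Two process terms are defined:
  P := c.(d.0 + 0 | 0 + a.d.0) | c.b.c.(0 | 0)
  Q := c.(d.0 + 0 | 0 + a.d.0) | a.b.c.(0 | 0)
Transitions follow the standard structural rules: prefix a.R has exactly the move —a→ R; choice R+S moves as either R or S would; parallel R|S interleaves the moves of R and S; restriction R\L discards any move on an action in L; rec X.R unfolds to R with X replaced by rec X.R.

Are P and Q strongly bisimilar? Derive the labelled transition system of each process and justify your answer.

LTS(P): 16 reachable states
  m0 = c.(d.0 + 0 | 0 + a.d.0) | c.b.c.(0 | 0) → ··c··> m1, ··c··> m2
  m1 = (d.0 + 0 | 0 + a.d.0) | c.b.c.(0 | 0) → ··a··> m3, ··c··> m4, ··d··> m5
  m2 = c.(d.0 + 0 | 0 + a.d.0) | b.c.(0 | 0) → ··b··> m6, ··c··> m4
  m3 = d.0 | c.b.c.(0 | 0) → ··c··> m7, ··d··> m5
  m4 = (d.0 + 0 | 0 + a.d.0) | b.c.(0 | 0) → ··a··> m7, ··b··> m8, ··d··> m9
  m5 = 0 | c.b.c.(0 | 0) → ··c··> m9
  m6 = c.(d.0 + 0 | 0 + a.d.0) | c.(0 | 0) → ··c··> m10, ··c··> m8
  m7 = d.0 | b.c.(0 | 0) → ··b··> m11, ··d··> m9
  m8 = (d.0 + 0 | 0 + a.d.0) | c.(0 | 0) → ··a··> m11, ··c··> m12, ··d··> m13
  m9 = 0 | b.c.(0 | 0) → ··b··> m13
  m10 = c.(d.0 + 0 | 0 + a.d.0) | (0 | 0) → ··c··> m12
  m11 = d.0 | c.(0 | 0) → ··c··> m14, ··d··> m13
  m12 = (d.0 + 0 | 0 + a.d.0) | (0 | 0) → ··a··> m14, ··d··> m15
  m13 = 0 | c.(0 | 0) → ··c··> m15
  m14 = d.0 | (0 | 0) → ··d··> m15
  m15 = 0 | (0 | 0) → (no moves)
LTS(Q): 16 reachable states
  n0 = c.(d.0 + 0 | 0 + a.d.0) | a.b.c.(0 | 0) → ··a··> n1, ··c··> n2
  n1 = c.(d.0 + 0 | 0 + a.d.0) | b.c.(0 | 0) → ··b··> n3, ··c··> n4
  n2 = (d.0 + 0 | 0 + a.d.0) | a.b.c.(0 | 0) → ··a··> n4, ··a··> n5, ··d··> n6
  n3 = c.(d.0 + 0 | 0 + a.d.0) | c.(0 | 0) → ··c··> n7, ··c··> n8
  n4 = (d.0 + 0 | 0 + a.d.0) | b.c.(0 | 0) → ··a··> n9, ··b··> n7, ··d··> n10
  n5 = d.0 | a.b.c.(0 | 0) → ··a··> n9, ··d··> n6
  n6 = 0 | a.b.c.(0 | 0) → ··a··> n10
  n7 = (d.0 + 0 | 0 + a.d.0) | c.(0 | 0) → ··a··> n11, ··c··> n12, ··d··> n13
  n8 = c.(d.0 + 0 | 0 + a.d.0) | (0 | 0) → ··c··> n12
  n9 = d.0 | b.c.(0 | 0) → ··b··> n11, ··d··> n10
  n10 = 0 | b.c.(0 | 0) → ··b··> n13
  n11 = d.0 | c.(0 | 0) → ··c··> n14, ··d··> n13
  n12 = (d.0 + 0 | 0 + a.d.0) | (0 | 0) → ··a··> n14, ··d··> n15
  n13 = 0 | c.(0 | 0) → ··c··> n15
  n14 = d.0 | (0 | 0) → ··d··> n15
  n15 = 0 | (0 | 0) → (no moves)
Partition-refinement fixed point:
  B0 = {m0}
  B1 = {m2, n1}
  B2 = {m4, n4}
  B3 = {m7, n9}
  B4 = {m9, n10}
  B5 = {m13, n13}
  B6 = {m15, n15}
  B7 = {m11, n11}
  B8 = {m14, n14}
  B9 = {m8, n7}
  B10 = {m12, n12}
  B11 = {m6, n3}
  B12 = {m10, n8}
  B13 = {m1}
  B14 = {m3}
  B15 = {m5}
  B16 = {n0}
  B17 = {n2}
  B18 = {n5}
  B19 = {n6}
m0 ∈ B0, n0 ∈ B16 → different blocks

not bisimilar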